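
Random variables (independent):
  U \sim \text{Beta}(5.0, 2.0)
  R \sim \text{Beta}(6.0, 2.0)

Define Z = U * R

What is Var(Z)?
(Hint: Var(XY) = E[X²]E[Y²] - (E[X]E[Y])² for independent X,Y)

Var(XY) = E[X²]E[Y²] - (E[X]E[Y])²
E[U] = 0.71428571, Var(U) = 0.025510204
E[R] = 0.75, Var(R) = 0.020833333
E[U²] = 0.025510204 + 0.71428571² = 0.53571429
E[R²] = 0.020833333 + 0.75² = 0.58333333
Var(Z) = 0.53571429*0.58333333 - (0.71428571*0.75)²
= 0.3125 - 0.2869898 = 0.025510204

0.025510204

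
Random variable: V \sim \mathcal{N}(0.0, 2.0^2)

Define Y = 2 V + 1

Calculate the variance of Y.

For Y = aV + b: Var(Y) = a² * Var(V)
Var(V) = 2.0^2 = 4
Var(Y) = 2² * 4 = 4 * 4 = 16

16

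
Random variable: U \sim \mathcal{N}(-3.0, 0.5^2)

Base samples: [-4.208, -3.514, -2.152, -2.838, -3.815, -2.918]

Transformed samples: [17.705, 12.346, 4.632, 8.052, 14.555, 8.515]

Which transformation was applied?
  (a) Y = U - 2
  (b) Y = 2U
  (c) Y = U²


Checking option (c) Y = U²:
  U = -4.208 -> Y = 17.705 ✓
  U = -3.514 -> Y = 12.346 ✓
  U = -2.152 -> Y = 4.632 ✓
All samples match this transformation.

(c) U²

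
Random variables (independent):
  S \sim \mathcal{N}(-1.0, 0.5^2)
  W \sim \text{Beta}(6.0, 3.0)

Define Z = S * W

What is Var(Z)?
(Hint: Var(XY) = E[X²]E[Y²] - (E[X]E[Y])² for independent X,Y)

Var(XY) = E[X²]E[Y²] - (E[X]E[Y])²
E[S] = -1, Var(S) = 0.25
E[W] = 0.66666667, Var(W) = 0.022222222
E[S²] = 0.25 + (-1)² = 1.25
E[W²] = 0.022222222 + 0.66666667² = 0.46666667
Var(Z) = 1.25*0.46666667 - (-1*0.66666667)²
= 0.58333333 - 0.44444444 = 0.13888889

0.13888889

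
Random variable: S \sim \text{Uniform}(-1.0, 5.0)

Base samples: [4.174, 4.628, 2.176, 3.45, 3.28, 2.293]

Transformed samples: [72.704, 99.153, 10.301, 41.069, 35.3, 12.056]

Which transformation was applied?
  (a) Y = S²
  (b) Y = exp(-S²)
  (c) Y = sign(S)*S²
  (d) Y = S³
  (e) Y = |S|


Checking option (d) Y = S³:
  S = 4.174 -> Y = 72.704 ✓
  S = 4.628 -> Y = 99.153 ✓
  S = 2.176 -> Y = 10.301 ✓
All samples match this transformation.

(d) S³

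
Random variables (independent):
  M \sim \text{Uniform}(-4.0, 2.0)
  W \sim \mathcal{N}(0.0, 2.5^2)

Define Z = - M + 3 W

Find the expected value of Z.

E[Z] = -1*E[M] + 3*E[W]
E[M] = -1
E[W] = 0
E[Z] = -1*(-1) + 3*0 = 1

1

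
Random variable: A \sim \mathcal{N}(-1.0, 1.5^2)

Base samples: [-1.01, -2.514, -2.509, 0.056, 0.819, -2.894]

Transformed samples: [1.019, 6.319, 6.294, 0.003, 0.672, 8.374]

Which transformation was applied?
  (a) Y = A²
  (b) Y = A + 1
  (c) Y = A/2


Checking option (a) Y = A²:
  A = -1.01 -> Y = 1.019 ✓
  A = -2.514 -> Y = 6.319 ✓
  A = -2.509 -> Y = 6.294 ✓
All samples match this transformation.

(a) A²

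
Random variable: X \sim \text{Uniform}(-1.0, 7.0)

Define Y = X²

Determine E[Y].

E[X²] = Var(X) + (E[X])² = 5.3333333 + 9 = 14.333333

14.333333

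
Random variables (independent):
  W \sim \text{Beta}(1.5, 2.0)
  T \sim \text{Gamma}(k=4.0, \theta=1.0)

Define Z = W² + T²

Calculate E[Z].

E[Z] = E[W²] + E[T²]
E[W²] = Var(W) + E[W]² = 0.054421769 + 0.18367347 = 0.23809524
E[T²] = Var(T) + E[T]² = 4 + 16 = 20
E[Z] = 0.23809524 + 20 = 20.238095

20.238095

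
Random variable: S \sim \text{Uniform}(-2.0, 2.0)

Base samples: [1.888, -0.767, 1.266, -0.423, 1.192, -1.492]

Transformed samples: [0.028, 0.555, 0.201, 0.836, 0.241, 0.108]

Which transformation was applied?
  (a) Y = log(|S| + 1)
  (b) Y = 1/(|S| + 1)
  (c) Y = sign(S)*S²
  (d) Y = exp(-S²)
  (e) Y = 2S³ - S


Checking option (d) Y = exp(-S²):
  S = 1.888 -> Y = 0.028 ✓
  S = -0.767 -> Y = 0.555 ✓
  S = 1.266 -> Y = 0.201 ✓
All samples match this transformation.

(d) exp(-S²)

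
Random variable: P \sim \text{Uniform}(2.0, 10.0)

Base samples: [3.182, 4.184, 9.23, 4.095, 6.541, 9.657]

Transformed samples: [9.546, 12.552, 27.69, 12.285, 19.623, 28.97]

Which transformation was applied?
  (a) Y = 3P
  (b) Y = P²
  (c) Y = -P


Checking option (a) Y = 3P:
  P = 3.182 -> Y = 9.546 ✓
  P = 4.184 -> Y = 12.552 ✓
  P = 9.23 -> Y = 27.69 ✓
All samples match this transformation.

(a) 3P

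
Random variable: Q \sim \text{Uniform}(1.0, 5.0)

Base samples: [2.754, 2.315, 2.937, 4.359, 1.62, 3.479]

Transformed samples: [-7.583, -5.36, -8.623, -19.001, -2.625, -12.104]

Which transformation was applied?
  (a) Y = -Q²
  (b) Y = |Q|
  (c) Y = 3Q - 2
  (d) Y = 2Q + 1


Checking option (a) Y = -Q²:
  Q = 2.754 -> Y = -7.583 ✓
  Q = 2.315 -> Y = -5.36 ✓
  Q = 2.937 -> Y = -8.623 ✓
All samples match this transformation.

(a) -Q²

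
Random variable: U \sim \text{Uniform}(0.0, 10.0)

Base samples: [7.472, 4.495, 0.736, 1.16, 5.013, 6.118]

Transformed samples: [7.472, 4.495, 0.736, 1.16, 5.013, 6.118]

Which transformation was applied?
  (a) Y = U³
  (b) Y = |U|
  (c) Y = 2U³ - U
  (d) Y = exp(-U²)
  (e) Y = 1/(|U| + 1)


Checking option (b) Y = |U|:
  U = 7.472 -> Y = 7.472 ✓
  U = 4.495 -> Y = 4.495 ✓
  U = 0.736 -> Y = 0.736 ✓
All samples match this transformation.

(b) |U|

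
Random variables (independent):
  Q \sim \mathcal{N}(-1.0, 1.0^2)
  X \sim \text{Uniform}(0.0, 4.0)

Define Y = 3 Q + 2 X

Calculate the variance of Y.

For independent RVs: Var(aX + bY) = a²Var(X) + b²Var(Y)
Var(Q) = 1
Var(X) = 1.3333333
Var(Y) = 3²*1 + 2²*1.3333333
= 9*1 + 4*1.3333333 = 14.333333

14.333333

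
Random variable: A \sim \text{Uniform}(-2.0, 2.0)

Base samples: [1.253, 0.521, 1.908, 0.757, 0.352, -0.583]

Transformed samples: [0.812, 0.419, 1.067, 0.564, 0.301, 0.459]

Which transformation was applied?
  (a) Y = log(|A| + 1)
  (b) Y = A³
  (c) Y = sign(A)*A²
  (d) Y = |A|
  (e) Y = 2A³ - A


Checking option (a) Y = log(|A| + 1):
  A = 1.253 -> Y = 0.812 ✓
  A = 0.521 -> Y = 0.419 ✓
  A = 1.908 -> Y = 1.067 ✓
All samples match this transformation.

(a) log(|A| + 1)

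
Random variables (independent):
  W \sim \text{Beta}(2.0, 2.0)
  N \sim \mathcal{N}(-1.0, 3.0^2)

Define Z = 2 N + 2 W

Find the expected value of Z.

E[Z] = 2*E[W] + 2*E[N]
E[W] = 0.5
E[N] = -1
E[Z] = 2*0.5 + 2*(-1) = -1

-1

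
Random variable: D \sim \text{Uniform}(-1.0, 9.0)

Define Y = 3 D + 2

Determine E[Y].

For Y = 3D + 2:
E[Y] = 3 * E[D] + 2
E[D] = (-1 + 9)/2 = 4
E[Y] = 3 * 4 + 2 = 14

14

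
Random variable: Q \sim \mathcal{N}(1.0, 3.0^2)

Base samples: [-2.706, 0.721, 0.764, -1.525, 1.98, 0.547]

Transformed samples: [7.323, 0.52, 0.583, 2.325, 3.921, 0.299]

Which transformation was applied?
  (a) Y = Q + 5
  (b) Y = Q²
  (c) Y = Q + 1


Checking option (b) Y = Q²:
  Q = -2.706 -> Y = 7.323 ✓
  Q = 0.721 -> Y = 0.52 ✓
  Q = 0.764 -> Y = 0.583 ✓
All samples match this transformation.

(b) Q²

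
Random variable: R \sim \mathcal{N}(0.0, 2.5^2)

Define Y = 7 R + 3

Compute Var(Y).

For Y = aR + b: Var(Y) = a² * Var(R)
Var(R) = 2.5^2 = 6.25
Var(Y) = 7² * 6.25 = 49 * 6.25 = 306.25

306.25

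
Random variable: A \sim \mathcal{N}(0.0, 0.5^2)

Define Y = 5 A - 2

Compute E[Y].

For Y = 5A - 2:
E[Y] = 5 * E[A] - 2
E[A] = 0.0 = 0
E[Y] = 5 * 0 - 2 = -2

-2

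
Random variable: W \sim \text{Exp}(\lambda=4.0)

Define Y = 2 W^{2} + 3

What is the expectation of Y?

E[Y] = 2*E[W²] + 3
E[W] = 0.25
E[W²] = Var(W) + (E[W])² = 0.0625 + 0.0625 = 0.125
E[Y] = 2*0.125 + 3 = 3.25

3.25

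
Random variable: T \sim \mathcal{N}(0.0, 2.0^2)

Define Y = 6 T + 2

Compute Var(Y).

For Y = aT + b: Var(Y) = a² * Var(T)
Var(T) = 2.0^2 = 4
Var(Y) = 6² * 4 = 36 * 4 = 144

144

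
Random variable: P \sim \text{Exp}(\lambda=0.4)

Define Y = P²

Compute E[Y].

E[P²] = Var(P) + (E[P])² = 6.25 + 6.25 = 12.5

12.5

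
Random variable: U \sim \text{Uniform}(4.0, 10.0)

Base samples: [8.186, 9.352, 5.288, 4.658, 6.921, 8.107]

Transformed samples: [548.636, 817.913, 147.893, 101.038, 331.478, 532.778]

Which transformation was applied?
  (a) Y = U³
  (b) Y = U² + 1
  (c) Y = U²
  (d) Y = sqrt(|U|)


Checking option (a) Y = U³:
  U = 8.186 -> Y = 548.636 ✓
  U = 9.352 -> Y = 817.913 ✓
  U = 5.288 -> Y = 147.893 ✓
All samples match this transformation.

(a) U³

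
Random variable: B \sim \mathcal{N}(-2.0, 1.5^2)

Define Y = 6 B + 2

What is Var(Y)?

For Y = aB + b: Var(Y) = a² * Var(B)
Var(B) = 1.5^2 = 2.25
Var(Y) = 6² * 2.25 = 36 * 2.25 = 81

81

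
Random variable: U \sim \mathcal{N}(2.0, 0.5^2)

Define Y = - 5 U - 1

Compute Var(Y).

For Y = aU + b: Var(Y) = a² * Var(U)
Var(U) = 0.5^2 = 0.25
Var(Y) = (-5)² * 0.25 = 25 * 0.25 = 6.25

6.25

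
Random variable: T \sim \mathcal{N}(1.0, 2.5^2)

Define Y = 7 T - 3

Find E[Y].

For Y = 7T - 3:
E[Y] = 7 * E[T] - 3
E[T] = 1.0 = 1
E[Y] = 7 * 1 - 3 = 4

4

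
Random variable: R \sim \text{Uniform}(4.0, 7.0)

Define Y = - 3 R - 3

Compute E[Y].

For Y = -3R - 3:
E[Y] = -3 * E[R] - 3
E[R] = (4 + 7)/2 = 5.5
E[Y] = -3 * 5.5 - 3 = -19.5

-19.5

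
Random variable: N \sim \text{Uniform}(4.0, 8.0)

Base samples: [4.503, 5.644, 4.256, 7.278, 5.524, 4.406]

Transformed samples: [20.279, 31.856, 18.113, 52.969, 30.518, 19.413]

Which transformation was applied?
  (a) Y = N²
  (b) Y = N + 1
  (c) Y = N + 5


Checking option (a) Y = N²:
  N = 4.503 -> Y = 20.279 ✓
  N = 5.644 -> Y = 31.856 ✓
  N = 4.256 -> Y = 18.113 ✓
All samples match this transformation.

(a) N²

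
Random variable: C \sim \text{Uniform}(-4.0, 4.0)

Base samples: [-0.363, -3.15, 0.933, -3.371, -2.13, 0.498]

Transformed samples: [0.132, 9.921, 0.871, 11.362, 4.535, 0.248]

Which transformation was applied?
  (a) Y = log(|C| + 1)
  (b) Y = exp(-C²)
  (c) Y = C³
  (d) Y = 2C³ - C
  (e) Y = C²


Checking option (e) Y = C²:
  C = -0.363 -> Y = 0.132 ✓
  C = -3.15 -> Y = 9.921 ✓
  C = 0.933 -> Y = 0.871 ✓
All samples match this transformation.

(e) C²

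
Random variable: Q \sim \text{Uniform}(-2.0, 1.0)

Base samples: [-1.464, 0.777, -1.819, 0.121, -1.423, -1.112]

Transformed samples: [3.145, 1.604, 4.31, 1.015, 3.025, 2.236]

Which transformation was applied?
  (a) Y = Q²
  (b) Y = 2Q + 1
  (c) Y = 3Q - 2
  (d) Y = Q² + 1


Checking option (d) Y = Q² + 1:
  Q = -1.464 -> Y = 3.145 ✓
  Q = 0.777 -> Y = 1.604 ✓
  Q = -1.819 -> Y = 4.31 ✓
All samples match this transformation.

(d) Q² + 1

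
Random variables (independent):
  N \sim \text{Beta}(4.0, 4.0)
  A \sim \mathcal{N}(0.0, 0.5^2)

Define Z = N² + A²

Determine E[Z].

E[Z] = E[N²] + E[A²]
E[N²] = Var(N) + E[N]² = 0.027777778 + 0.25 = 0.27777778
E[A²] = Var(A) + E[A]² = 0.25 + 0 = 0.25
E[Z] = 0.27777778 + 0.25 = 0.52777778

0.52777778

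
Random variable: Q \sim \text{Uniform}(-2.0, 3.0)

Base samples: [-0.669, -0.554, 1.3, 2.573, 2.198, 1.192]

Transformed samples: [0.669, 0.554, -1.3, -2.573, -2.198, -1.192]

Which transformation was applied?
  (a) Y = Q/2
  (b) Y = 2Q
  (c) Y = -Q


Checking option (c) Y = -Q:
  Q = -0.669 -> Y = 0.669 ✓
  Q = -0.554 -> Y = 0.554 ✓
  Q = 1.3 -> Y = -1.3 ✓
All samples match this transformation.

(c) -Q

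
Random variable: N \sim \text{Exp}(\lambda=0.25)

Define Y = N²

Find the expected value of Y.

E[N²] = Var(N) + (E[N])² = 16 + 16 = 32

32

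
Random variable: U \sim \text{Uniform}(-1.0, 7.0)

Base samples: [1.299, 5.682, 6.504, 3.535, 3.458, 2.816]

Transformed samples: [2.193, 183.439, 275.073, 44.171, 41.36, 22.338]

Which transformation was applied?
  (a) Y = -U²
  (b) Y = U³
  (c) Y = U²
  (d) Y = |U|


Checking option (b) Y = U³:
  U = 1.299 -> Y = 2.193 ✓
  U = 5.682 -> Y = 183.439 ✓
  U = 6.504 -> Y = 275.073 ✓
All samples match this transformation.

(b) U³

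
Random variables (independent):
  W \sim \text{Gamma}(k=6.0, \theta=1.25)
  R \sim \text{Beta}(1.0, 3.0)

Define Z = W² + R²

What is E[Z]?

E[Z] = E[W²] + E[R²]
E[W²] = Var(W) + E[W]² = 9.375 + 56.25 = 65.625
E[R²] = Var(R) + E[R]² = 0.0375 + 0.0625 = 0.1
E[Z] = 65.625 + 0.1 = 65.725

65.725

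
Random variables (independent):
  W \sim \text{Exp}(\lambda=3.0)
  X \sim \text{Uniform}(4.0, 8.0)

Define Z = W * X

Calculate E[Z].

For independent RVs: E[XY] = E[X]*E[Y]
E[W] = 0.33333333
E[X] = 6
E[Z] = 0.33333333 * 6 = 2

2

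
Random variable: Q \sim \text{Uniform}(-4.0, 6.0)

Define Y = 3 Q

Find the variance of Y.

For Y = aQ + b: Var(Y) = a² * Var(Q)
Var(Q) = (6 + 4)^2/12 = 8.3333333
Var(Y) = 3² * 8.3333333 = 9 * 8.3333333 = 75

75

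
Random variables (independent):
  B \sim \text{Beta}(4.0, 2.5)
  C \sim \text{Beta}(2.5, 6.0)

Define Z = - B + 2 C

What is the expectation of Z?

E[Z] = -1*E[B] + 2*E[C]
E[B] = 0.61538462
E[C] = 0.29411765
E[Z] = -1*0.61538462 + 2*0.29411765 = -0.027149321

-0.027149321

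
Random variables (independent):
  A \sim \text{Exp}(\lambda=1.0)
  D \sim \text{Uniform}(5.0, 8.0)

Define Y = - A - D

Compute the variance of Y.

For independent RVs: Var(aX + bY) = a²Var(X) + b²Var(Y)
Var(A) = 1
Var(D) = 0.75
Var(Y) = (-1)²*1 + (-1)²*0.75
= 1*1 + 1*0.75 = 1.75

1.75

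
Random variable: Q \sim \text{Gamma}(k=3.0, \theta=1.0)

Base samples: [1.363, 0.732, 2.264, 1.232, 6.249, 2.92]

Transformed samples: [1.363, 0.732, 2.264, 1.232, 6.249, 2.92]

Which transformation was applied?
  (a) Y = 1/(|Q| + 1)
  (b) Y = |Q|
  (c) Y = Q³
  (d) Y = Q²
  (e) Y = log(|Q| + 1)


Checking option (b) Y = |Q|:
  Q = 1.363 -> Y = 1.363 ✓
  Q = 0.732 -> Y = 0.732 ✓
  Q = 2.264 -> Y = 2.264 ✓
All samples match this transformation.

(b) |Q|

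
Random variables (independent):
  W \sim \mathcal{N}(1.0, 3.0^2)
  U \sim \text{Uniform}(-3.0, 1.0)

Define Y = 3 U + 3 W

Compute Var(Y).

For independent RVs: Var(aX + bY) = a²Var(X) + b²Var(Y)
Var(W) = 9
Var(U) = 1.3333333
Var(Y) = 3²*9 + 3²*1.3333333
= 9*9 + 9*1.3333333 = 93

93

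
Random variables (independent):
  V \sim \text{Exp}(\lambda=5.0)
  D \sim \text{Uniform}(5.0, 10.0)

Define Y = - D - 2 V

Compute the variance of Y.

For independent RVs: Var(aX + bY) = a²Var(X) + b²Var(Y)
Var(V) = 0.04
Var(D) = 2.0833333
Var(Y) = (-2)²*0.04 + (-1)²*2.0833333
= 4*0.04 + 1*2.0833333 = 2.2433333

2.2433333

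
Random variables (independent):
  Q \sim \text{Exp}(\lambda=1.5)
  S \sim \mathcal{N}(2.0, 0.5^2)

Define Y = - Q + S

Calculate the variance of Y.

For independent RVs: Var(aX + bY) = a²Var(X) + b²Var(Y)
Var(Q) = 0.44444444
Var(S) = 0.25
Var(Y) = (-1)²*0.44444444 + 1²*0.25
= 1*0.44444444 + 1*0.25 = 0.69444444

0.69444444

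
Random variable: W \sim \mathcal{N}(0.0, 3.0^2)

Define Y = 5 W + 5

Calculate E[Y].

For Y = 5W + 5:
E[Y] = 5 * E[W] + 5
E[W] = 0.0 = 0
E[Y] = 5 * 0 + 5 = 5

5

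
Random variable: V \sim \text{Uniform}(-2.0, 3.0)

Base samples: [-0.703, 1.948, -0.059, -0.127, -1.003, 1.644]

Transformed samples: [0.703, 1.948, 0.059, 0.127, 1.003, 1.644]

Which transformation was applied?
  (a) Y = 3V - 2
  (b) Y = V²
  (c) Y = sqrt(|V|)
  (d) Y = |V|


Checking option (d) Y = |V|:
  V = -0.703 -> Y = 0.703 ✓
  V = 1.948 -> Y = 1.948 ✓
  V = -0.059 -> Y = 0.059 ✓
All samples match this transformation.

(d) |V|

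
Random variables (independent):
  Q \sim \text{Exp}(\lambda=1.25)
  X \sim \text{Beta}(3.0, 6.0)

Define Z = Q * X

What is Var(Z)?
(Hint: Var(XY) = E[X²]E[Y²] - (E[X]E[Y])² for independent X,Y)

Var(XY) = E[X²]E[Y²] - (E[X]E[Y])²
E[Q] = 0.8, Var(Q) = 0.64
E[X] = 0.33333333, Var(X) = 0.022222222
E[Q²] = 0.64 + 0.8² = 1.28
E[X²] = 0.022222222 + 0.33333333² = 0.13333333
Var(Z) = 1.28*0.13333333 - (0.8*0.33333333)²
= 0.17066667 - 0.071111111 = 0.099555556

0.099555556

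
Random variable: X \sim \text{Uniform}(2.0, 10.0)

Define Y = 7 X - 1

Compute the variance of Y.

For Y = aX + b: Var(Y) = a² * Var(X)
Var(X) = (10 - 2)^2/12 = 5.3333333
Var(Y) = 7² * 5.3333333 = 49 * 5.3333333 = 261.33333

261.33333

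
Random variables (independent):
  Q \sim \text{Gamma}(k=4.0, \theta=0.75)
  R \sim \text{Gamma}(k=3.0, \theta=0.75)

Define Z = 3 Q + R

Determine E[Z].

E[Z] = 3*E[Q] + 1*E[R]
E[Q] = 3
E[R] = 2.25
E[Z] = 3*3 + 1*2.25 = 11.25

11.25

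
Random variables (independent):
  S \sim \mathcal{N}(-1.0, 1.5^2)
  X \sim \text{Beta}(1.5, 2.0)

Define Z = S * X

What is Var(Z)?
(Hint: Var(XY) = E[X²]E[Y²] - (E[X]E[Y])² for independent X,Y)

Var(XY) = E[X²]E[Y²] - (E[X]E[Y])²
E[S] = -1, Var(S) = 2.25
E[X] = 0.42857143, Var(X) = 0.054421769
E[S²] = 2.25 + (-1)² = 3.25
E[X²] = 0.054421769 + 0.42857143² = 0.23809524
Var(Z) = 3.25*0.23809524 - (-1*0.42857143)²
= 0.77380952 - 0.18367347 = 0.59013605

0.59013605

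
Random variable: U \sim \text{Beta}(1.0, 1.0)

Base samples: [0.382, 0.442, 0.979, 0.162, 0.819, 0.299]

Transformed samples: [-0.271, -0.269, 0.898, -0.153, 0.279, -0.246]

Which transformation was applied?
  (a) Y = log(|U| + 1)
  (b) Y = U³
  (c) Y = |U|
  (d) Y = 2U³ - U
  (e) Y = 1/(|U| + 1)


Checking option (d) Y = 2U³ - U:
  U = 0.382 -> Y = -0.271 ✓
  U = 0.442 -> Y = -0.269 ✓
  U = 0.979 -> Y = 0.898 ✓
All samples match this transformation.

(d) 2U³ - U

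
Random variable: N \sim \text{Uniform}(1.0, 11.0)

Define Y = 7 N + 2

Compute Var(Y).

For Y = aN + b: Var(Y) = a² * Var(N)
Var(N) = (11 - 1)^2/12 = 8.3333333
Var(Y) = 7² * 8.3333333 = 49 * 8.3333333 = 408.33333

408.33333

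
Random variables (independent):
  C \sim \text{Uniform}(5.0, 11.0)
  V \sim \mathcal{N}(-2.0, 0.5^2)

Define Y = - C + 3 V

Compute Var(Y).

For independent RVs: Var(aX + bY) = a²Var(X) + b²Var(Y)
Var(C) = 3
Var(V) = 0.25
Var(Y) = (-1)²*3 + 3²*0.25
= 1*3 + 9*0.25 = 5.25

5.25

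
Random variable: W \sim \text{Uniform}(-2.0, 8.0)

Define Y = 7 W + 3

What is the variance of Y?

For Y = aW + b: Var(Y) = a² * Var(W)
Var(W) = (8 + 2)^2/12 = 8.3333333
Var(Y) = 7² * 8.3333333 = 49 * 8.3333333 = 408.33333

408.33333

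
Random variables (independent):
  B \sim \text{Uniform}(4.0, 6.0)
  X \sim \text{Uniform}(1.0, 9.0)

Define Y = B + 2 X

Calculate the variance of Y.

For independent RVs: Var(aX + bY) = a²Var(X) + b²Var(Y)
Var(B) = 0.33333333
Var(X) = 5.3333333
Var(Y) = 1²*0.33333333 + 2²*5.3333333
= 1*0.33333333 + 4*5.3333333 = 21.666667

21.666667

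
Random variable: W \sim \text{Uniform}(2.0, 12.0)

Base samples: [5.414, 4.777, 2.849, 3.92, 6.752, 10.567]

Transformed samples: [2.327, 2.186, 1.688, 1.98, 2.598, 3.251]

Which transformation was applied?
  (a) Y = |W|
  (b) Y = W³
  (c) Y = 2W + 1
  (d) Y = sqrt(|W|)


Checking option (d) Y = sqrt(|W|):
  W = 5.414 -> Y = 2.327 ✓
  W = 4.777 -> Y = 2.186 ✓
  W = 2.849 -> Y = 1.688 ✓
All samples match this transformation.

(d) sqrt(|W|)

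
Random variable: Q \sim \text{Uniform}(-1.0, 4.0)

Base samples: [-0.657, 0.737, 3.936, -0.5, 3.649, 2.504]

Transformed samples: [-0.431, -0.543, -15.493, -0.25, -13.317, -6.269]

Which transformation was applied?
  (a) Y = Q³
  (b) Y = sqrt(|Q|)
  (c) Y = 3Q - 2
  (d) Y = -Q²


Checking option (d) Y = -Q²:
  Q = -0.657 -> Y = -0.431 ✓
  Q = 0.737 -> Y = -0.543 ✓
  Q = 3.936 -> Y = -15.493 ✓
All samples match this transformation.

(d) -Q²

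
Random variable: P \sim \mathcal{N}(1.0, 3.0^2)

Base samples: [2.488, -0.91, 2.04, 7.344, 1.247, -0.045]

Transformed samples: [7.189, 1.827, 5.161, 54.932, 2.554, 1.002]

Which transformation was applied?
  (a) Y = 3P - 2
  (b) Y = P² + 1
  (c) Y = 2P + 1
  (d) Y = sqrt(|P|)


Checking option (b) Y = P² + 1:
  P = 2.488 -> Y = 7.189 ✓
  P = -0.91 -> Y = 1.827 ✓
  P = 2.04 -> Y = 5.161 ✓
All samples match this transformation.

(b) P² + 1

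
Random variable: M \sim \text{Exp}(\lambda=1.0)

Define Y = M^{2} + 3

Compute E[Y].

E[Y] = 1*E[M²] + 3
E[M] = 1
E[M²] = Var(M) + (E[M])² = 1 + 1 = 2
E[Y] = 1*2 + 3 = 5

5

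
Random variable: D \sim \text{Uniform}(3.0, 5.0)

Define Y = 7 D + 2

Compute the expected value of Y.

For Y = 7D + 2:
E[Y] = 7 * E[D] + 2
E[D] = (3 + 5)/2 = 4
E[Y] = 7 * 4 + 2 = 30

30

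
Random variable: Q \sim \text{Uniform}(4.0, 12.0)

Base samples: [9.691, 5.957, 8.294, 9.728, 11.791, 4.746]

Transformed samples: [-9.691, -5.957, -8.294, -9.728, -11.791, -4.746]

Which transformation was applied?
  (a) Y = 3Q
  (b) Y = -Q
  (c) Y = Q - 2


Checking option (b) Y = -Q:
  Q = 9.691 -> Y = -9.691 ✓
  Q = 5.957 -> Y = -5.957 ✓
  Q = 8.294 -> Y = -8.294 ✓
All samples match this transformation.

(b) -Q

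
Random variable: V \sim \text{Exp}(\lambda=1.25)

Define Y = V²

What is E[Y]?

E[V²] = Var(V) + (E[V])² = 0.64 + 0.64 = 1.28

1.28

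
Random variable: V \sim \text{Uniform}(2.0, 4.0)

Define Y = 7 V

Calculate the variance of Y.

For Y = aV + b: Var(Y) = a² * Var(V)
Var(V) = (4 - 2)^2/12 = 0.33333333
Var(Y) = 7² * 0.33333333 = 49 * 0.33333333 = 16.333333

16.333333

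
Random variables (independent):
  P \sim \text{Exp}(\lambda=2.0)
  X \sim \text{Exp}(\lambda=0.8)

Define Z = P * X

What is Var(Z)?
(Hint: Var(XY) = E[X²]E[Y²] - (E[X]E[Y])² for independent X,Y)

Var(XY) = E[X²]E[Y²] - (E[X]E[Y])²
E[P] = 0.5, Var(P) = 0.25
E[X] = 1.25, Var(X) = 1.5625
E[P²] = 0.25 + 0.5² = 0.5
E[X²] = 1.5625 + 1.25² = 3.125
Var(Z) = 0.5*3.125 - (0.5*1.25)²
= 1.5625 - 0.390625 = 1.171875

1.171875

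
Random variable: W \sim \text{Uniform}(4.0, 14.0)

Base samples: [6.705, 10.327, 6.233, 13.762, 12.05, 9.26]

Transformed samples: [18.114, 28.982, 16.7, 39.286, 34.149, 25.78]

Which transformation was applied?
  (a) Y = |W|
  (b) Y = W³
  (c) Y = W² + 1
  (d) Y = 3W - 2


Checking option (d) Y = 3W - 2:
  W = 6.705 -> Y = 18.114 ✓
  W = 10.327 -> Y = 28.982 ✓
  W = 6.233 -> Y = 16.7 ✓
All samples match this transformation.

(d) 3W - 2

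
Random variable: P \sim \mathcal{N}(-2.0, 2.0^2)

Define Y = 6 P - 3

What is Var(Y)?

For Y = aP + b: Var(Y) = a² * Var(P)
Var(P) = 2.0^2 = 4
Var(Y) = 6² * 4 = 36 * 4 = 144

144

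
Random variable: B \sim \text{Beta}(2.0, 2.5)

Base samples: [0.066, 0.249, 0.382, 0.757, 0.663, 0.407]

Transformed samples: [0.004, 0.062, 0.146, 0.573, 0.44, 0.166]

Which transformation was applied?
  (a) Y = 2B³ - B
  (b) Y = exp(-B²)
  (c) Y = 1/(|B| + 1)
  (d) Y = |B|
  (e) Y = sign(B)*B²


Checking option (e) Y = sign(B)*B²:
  B = 0.066 -> Y = 0.004 ✓
  B = 0.249 -> Y = 0.062 ✓
  B = 0.382 -> Y = 0.146 ✓
All samples match this transformation.

(e) sign(B)*B²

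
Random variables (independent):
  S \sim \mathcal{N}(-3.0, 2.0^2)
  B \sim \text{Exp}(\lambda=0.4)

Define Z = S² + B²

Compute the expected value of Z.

E[Z] = E[S²] + E[B²]
E[S²] = Var(S) + E[S]² = 4 + 9 = 13
E[B²] = Var(B) + E[B]² = 6.25 + 6.25 = 12.5
E[Z] = 13 + 12.5 = 25.5

25.5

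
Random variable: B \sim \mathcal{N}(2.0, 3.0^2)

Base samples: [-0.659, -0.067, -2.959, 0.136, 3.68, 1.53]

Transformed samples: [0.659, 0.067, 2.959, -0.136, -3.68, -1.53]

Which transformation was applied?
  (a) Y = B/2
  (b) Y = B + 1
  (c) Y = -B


Checking option (c) Y = -B:
  B = -0.659 -> Y = 0.659 ✓
  B = -0.067 -> Y = 0.067 ✓
  B = -2.959 -> Y = 2.959 ✓
All samples match this transformation.

(c) -B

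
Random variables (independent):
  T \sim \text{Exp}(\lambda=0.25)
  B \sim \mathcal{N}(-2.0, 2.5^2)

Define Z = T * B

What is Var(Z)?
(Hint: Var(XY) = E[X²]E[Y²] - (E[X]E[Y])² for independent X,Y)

Var(XY) = E[X²]E[Y²] - (E[X]E[Y])²
E[T] = 4, Var(T) = 16
E[B] = -2, Var(B) = 6.25
E[T²] = 16 + 4² = 32
E[B²] = 6.25 + (-2)² = 10.25
Var(Z) = 32*10.25 - (4*(-2))²
= 328 - 64 = 264

264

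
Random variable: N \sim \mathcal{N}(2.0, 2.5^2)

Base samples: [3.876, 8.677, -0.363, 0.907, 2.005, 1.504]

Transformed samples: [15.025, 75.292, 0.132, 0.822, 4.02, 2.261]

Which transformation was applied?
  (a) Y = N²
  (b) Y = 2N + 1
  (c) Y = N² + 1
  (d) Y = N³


Checking option (a) Y = N²:
  N = 3.876 -> Y = 15.025 ✓
  N = 8.677 -> Y = 75.292 ✓
  N = -0.363 -> Y = 0.132 ✓
All samples match this transformation.

(a) N²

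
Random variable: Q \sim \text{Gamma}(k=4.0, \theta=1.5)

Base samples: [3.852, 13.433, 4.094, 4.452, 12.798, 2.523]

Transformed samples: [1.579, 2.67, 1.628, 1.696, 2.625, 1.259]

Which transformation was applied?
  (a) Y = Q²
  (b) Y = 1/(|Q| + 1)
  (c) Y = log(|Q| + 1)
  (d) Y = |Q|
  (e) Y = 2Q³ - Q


Checking option (c) Y = log(|Q| + 1):
  Q = 3.852 -> Y = 1.579 ✓
  Q = 13.433 -> Y = 2.67 ✓
  Q = 4.094 -> Y = 1.628 ✓
All samples match this transformation.

(c) log(|Q| + 1)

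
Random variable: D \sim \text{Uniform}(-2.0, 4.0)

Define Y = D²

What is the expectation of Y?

E[D²] = Var(D) + (E[D])² = 3 + 1 = 4

4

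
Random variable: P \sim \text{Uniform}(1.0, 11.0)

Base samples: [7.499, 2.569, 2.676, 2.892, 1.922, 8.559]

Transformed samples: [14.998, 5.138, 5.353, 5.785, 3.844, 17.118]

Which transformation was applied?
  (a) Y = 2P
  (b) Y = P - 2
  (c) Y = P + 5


Checking option (a) Y = 2P:
  P = 7.499 -> Y = 14.998 ✓
  P = 2.569 -> Y = 5.138 ✓
  P = 2.676 -> Y = 5.353 ✓
All samples match this transformation.

(a) 2P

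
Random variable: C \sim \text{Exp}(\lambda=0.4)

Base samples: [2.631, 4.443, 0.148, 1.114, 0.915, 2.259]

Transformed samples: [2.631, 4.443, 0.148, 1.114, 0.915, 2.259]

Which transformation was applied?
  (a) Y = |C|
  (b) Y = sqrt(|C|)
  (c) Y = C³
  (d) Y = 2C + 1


Checking option (a) Y = |C|:
  C = 2.631 -> Y = 2.631 ✓
  C = 4.443 -> Y = 4.443 ✓
  C = 0.148 -> Y = 0.148 ✓
All samples match this transformation.

(a) |C|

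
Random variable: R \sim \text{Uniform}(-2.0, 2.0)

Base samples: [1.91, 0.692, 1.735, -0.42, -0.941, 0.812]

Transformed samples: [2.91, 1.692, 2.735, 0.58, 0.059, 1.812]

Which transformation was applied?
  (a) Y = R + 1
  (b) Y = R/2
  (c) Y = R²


Checking option (a) Y = R + 1:
  R = 1.91 -> Y = 2.91 ✓
  R = 0.692 -> Y = 1.692 ✓
  R = 1.735 -> Y = 2.735 ✓
All samples match this transformation.

(a) R + 1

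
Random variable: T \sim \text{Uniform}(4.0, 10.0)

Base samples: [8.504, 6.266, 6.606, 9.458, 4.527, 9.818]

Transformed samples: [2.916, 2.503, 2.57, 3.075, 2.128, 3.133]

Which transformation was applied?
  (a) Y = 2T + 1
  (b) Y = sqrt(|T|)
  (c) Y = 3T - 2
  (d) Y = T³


Checking option (b) Y = sqrt(|T|):
  T = 8.504 -> Y = 2.916 ✓
  T = 6.266 -> Y = 2.503 ✓
  T = 6.606 -> Y = 2.57 ✓
All samples match this transformation.

(b) sqrt(|T|)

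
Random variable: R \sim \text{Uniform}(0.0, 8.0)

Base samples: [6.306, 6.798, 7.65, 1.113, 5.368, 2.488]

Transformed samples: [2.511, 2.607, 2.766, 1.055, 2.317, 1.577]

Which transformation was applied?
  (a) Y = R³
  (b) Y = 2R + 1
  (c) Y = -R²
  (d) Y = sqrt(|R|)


Checking option (d) Y = sqrt(|R|):
  R = 6.306 -> Y = 2.511 ✓
  R = 6.798 -> Y = 2.607 ✓
  R = 7.65 -> Y = 2.766 ✓
All samples match this transformation.

(d) sqrt(|R|)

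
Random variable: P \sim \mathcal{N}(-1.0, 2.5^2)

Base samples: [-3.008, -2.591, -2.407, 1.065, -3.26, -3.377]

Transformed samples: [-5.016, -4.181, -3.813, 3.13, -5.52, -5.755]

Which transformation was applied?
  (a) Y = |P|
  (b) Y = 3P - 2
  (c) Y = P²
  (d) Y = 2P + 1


Checking option (d) Y = 2P + 1:
  P = -3.008 -> Y = -5.016 ✓
  P = -2.591 -> Y = -4.181 ✓
  P = -2.407 -> Y = -3.813 ✓
All samples match this transformation.

(d) 2P + 1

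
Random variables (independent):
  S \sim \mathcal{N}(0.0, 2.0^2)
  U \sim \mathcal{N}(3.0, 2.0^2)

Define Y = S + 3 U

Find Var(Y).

For independent RVs: Var(aX + bY) = a²Var(X) + b²Var(Y)
Var(S) = 4
Var(U) = 4
Var(Y) = 1²*4 + 3²*4
= 1*4 + 9*4 = 40

40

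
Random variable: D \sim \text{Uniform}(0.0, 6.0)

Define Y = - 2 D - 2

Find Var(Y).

For Y = aD + b: Var(Y) = a² * Var(D)
Var(D) = (6 - 0)^2/12 = 3
Var(Y) = (-2)² * 3 = 4 * 3 = 12

12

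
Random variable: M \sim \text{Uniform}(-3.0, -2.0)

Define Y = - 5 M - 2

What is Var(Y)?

For Y = aM + b: Var(Y) = a² * Var(M)
Var(M) = (-2 + 3)^2/12 = 0.083333333
Var(Y) = (-5)² * 0.083333333 = 25 * 0.083333333 = 2.0833333

2.0833333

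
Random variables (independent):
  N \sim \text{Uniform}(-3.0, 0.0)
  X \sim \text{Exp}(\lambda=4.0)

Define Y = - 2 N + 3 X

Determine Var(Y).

For independent RVs: Var(aX + bY) = a²Var(X) + b²Var(Y)
Var(N) = 0.75
Var(X) = 0.0625
Var(Y) = (-2)²*0.75 + 3²*0.0625
= 4*0.75 + 9*0.0625 = 3.5625

3.5625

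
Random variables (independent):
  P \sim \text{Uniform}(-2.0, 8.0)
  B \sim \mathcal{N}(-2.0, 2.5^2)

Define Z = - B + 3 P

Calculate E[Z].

E[Z] = 3*E[P] - 1*E[B]
E[P] = 3
E[B] = -2
E[Z] = 3*3 - 1*(-2) = 11

11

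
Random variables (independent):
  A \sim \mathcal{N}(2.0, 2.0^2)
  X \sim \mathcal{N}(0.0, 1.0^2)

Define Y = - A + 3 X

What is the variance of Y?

For independent RVs: Var(aX + bY) = a²Var(X) + b²Var(Y)
Var(A) = 4
Var(X) = 1
Var(Y) = (-1)²*4 + 3²*1
= 1*4 + 9*1 = 13

13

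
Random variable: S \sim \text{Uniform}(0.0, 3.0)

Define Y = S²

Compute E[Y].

E[S²] = Var(S) + (E[S])² = 0.75 + 2.25 = 3

3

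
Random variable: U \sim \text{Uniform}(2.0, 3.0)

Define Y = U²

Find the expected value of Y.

Using E[X²] = Var(X) + (E[X])²:
E[U] = 2.5
Var(U) = (3 - 2)^2/12 = 0.083333333
E[U²] = 0.083333333 + 2.5² = 0.083333333 + 6.25 = 6.3333333

6.3333333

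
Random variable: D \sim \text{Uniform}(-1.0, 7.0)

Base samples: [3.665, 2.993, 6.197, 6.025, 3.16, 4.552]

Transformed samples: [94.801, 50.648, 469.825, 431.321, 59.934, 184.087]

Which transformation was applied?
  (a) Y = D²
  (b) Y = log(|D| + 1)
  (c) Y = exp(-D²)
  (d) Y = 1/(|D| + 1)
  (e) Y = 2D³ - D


Checking option (e) Y = 2D³ - D:
  D = 3.665 -> Y = 94.801 ✓
  D = 2.993 -> Y = 50.648 ✓
  D = 6.197 -> Y = 469.825 ✓
All samples match this transformation.

(e) 2D³ - D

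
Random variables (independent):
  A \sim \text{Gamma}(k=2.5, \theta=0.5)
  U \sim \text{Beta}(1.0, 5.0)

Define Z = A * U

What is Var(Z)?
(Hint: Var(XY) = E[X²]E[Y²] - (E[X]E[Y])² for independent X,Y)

Var(XY) = E[X²]E[Y²] - (E[X]E[Y])²
E[A] = 1.25, Var(A) = 0.625
E[U] = 0.16666667, Var(U) = 0.01984127
E[A²] = 0.625 + 1.25² = 2.1875
E[U²] = 0.01984127 + 0.16666667² = 0.047619048
Var(Z) = 2.1875*0.047619048 - (1.25*0.16666667)²
= 0.10416667 - 0.043402778 = 0.060763889

0.060763889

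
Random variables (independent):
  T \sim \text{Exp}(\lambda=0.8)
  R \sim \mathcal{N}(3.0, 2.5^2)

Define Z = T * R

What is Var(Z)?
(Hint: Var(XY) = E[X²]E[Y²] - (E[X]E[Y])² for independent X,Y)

Var(XY) = E[X²]E[Y²] - (E[X]E[Y])²
E[T] = 1.25, Var(T) = 1.5625
E[R] = 3, Var(R) = 6.25
E[T²] = 1.5625 + 1.25² = 3.125
E[R²] = 6.25 + 3² = 15.25
Var(Z) = 3.125*15.25 - (1.25*3)²
= 47.65625 - 14.0625 = 33.59375

33.59375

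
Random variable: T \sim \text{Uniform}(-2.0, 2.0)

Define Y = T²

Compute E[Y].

Using E[X²] = Var(X) + (E[X])²:
E[T] = 0
Var(T) = (2 + 2)^2/12 = 1.3333333
E[T²] = 1.3333333 + 0² = 1.3333333 + 0 = 1.3333333

1.3333333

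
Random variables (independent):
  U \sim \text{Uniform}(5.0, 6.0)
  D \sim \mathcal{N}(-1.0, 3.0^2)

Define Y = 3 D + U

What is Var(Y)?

For independent RVs: Var(aX + bY) = a²Var(X) + b²Var(Y)
Var(U) = 0.083333333
Var(D) = 9
Var(Y) = 1²*0.083333333 + 3²*9
= 1*0.083333333 + 9*9 = 81.083333

81.083333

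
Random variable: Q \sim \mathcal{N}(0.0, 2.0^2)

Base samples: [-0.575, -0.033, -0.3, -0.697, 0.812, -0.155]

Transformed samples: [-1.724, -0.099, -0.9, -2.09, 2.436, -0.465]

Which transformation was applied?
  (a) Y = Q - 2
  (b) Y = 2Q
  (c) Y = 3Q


Checking option (c) Y = 3Q:
  Q = -0.575 -> Y = -1.724 ✓
  Q = -0.033 -> Y = -0.099 ✓
  Q = -0.3 -> Y = -0.9 ✓
All samples match this transformation.

(c) 3Q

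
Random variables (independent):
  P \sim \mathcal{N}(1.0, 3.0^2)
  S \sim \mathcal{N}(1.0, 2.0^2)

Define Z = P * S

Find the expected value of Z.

For independent RVs: E[XY] = E[X]*E[Y]
E[P] = 1
E[S] = 1
E[Z] = 1 * 1 = 1

1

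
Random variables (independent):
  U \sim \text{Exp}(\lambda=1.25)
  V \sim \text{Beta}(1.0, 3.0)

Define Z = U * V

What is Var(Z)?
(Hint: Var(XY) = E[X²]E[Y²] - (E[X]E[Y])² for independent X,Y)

Var(XY) = E[X²]E[Y²] - (E[X]E[Y])²
E[U] = 0.8, Var(U) = 0.64
E[V] = 0.25, Var(V) = 0.0375
E[U²] = 0.64 + 0.8² = 1.28
E[V²] = 0.0375 + 0.25² = 0.1
Var(Z) = 1.28*0.1 - (0.8*0.25)²
= 0.128 - 0.04 = 0.088

0.088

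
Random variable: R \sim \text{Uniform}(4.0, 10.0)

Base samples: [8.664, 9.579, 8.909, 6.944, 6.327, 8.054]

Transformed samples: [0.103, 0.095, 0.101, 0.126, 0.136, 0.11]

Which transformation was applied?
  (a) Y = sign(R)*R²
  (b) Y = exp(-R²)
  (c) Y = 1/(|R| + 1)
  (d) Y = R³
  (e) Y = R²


Checking option (c) Y = 1/(|R| + 1):
  R = 8.664 -> Y = 0.103 ✓
  R = 9.579 -> Y = 0.095 ✓
  R = 8.909 -> Y = 0.101 ✓
All samples match this transformation.

(c) 1/(|R| + 1)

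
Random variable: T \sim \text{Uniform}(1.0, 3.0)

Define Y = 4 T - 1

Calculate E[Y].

For Y = 4T - 1:
E[Y] = 4 * E[T] - 1
E[T] = (1 + 3)/2 = 2
E[Y] = 4 * 2 - 1 = 7

7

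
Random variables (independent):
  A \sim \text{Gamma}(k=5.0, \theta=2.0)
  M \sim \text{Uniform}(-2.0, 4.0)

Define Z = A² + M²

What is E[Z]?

E[Z] = E[A²] + E[M²]
E[A²] = Var(A) + E[A]² = 20 + 100 = 120
E[M²] = Var(M) + E[M]² = 3 + 1 = 4
E[Z] = 120 + 4 = 124

124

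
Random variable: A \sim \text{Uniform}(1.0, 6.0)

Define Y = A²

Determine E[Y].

E[A²] = Var(A) + (E[A])² = 2.0833333 + 12.25 = 14.333333

14.333333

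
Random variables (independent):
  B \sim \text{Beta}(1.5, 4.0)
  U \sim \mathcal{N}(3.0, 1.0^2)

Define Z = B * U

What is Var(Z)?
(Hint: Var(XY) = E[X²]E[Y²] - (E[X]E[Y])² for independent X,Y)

Var(XY) = E[X²]E[Y²] - (E[X]E[Y])²
E[B] = 0.27272727, Var(B) = 0.03051494
E[U] = 3, Var(U) = 1
E[B²] = 0.03051494 + 0.27272727² = 0.1048951
E[U²] = 1 + 3² = 10
Var(Z) = 0.1048951*10 - (0.27272727*3)²
= 1.048951 - 0.66942149 = 0.37952956

0.37952956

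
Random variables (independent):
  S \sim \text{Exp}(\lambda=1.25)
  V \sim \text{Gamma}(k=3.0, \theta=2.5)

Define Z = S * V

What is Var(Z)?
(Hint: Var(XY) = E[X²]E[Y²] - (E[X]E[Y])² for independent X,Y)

Var(XY) = E[X²]E[Y²] - (E[X]E[Y])²
E[S] = 0.8, Var(S) = 0.64
E[V] = 7.5, Var(V) = 18.75
E[S²] = 0.64 + 0.8² = 1.28
E[V²] = 18.75 + 7.5² = 75
Var(Z) = 1.28*75 - (0.8*7.5)²
= 96 - 36 = 60

60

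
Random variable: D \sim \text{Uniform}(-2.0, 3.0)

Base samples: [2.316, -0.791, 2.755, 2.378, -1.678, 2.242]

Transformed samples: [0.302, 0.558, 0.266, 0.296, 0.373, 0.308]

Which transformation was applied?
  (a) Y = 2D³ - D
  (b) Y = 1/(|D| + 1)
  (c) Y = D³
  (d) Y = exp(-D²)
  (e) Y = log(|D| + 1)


Checking option (b) Y = 1/(|D| + 1):
  D = 2.316 -> Y = 0.302 ✓
  D = -0.791 -> Y = 0.558 ✓
  D = 2.755 -> Y = 0.266 ✓
All samples match this transformation.

(b) 1/(|D| + 1)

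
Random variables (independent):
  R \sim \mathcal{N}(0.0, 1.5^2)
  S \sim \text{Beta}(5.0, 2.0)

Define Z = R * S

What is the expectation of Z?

For independent RVs: E[XY] = E[X]*E[Y]
E[R] = 0
E[S] = 0.71428571
E[Z] = 0 * 0.71428571 = 0

0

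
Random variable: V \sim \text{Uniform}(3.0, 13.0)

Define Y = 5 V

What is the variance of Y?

For Y = aV + b: Var(Y) = a² * Var(V)
Var(V) = (13 - 3)^2/12 = 8.3333333
Var(Y) = 5² * 8.3333333 = 25 * 8.3333333 = 208.33333

208.33333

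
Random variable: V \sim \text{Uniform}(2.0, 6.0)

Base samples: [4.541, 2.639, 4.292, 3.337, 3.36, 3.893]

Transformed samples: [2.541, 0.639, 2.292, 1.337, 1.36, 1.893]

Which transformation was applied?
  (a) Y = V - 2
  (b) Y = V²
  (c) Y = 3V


Checking option (a) Y = V - 2:
  V = 4.541 -> Y = 2.541 ✓
  V = 2.639 -> Y = 0.639 ✓
  V = 4.292 -> Y = 2.292 ✓
All samples match this transformation.

(a) V - 2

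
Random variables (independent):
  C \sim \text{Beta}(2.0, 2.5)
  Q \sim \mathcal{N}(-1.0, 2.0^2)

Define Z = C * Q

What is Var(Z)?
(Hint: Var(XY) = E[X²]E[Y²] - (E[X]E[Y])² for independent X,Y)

Var(XY) = E[X²]E[Y²] - (E[X]E[Y])²
E[C] = 0.44444444, Var(C) = 0.044893378
E[Q] = -1, Var(Q) = 4
E[C²] = 0.044893378 + 0.44444444² = 0.24242424
E[Q²] = 4 + (-1)² = 5
Var(Z) = 0.24242424*5 - (0.44444444*(-1))²
= 1.2121212 - 0.19753086 = 1.0145903

1.0145903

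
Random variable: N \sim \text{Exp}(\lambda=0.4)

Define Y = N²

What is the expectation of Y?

Using E[X²] = Var(X) + (E[X])²:
E[N] = 2.5
Var(N) = 1/0.4^2 = 6.25
E[N²] = 6.25 + 2.5² = 6.25 + 6.25 = 12.5

12.5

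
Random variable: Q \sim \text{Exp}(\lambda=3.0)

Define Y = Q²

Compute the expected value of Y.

Using E[X²] = Var(X) + (E[X])²:
E[Q] = 0.33333333
Var(Q) = 1/3.0^2 = 0.11111111
E[Q²] = 0.11111111 + 0.33333333² = 0.11111111 + 0.11111111 = 0.22222222

0.22222222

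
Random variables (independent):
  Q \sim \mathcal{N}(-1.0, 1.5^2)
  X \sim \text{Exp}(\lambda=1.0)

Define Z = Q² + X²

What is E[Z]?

E[Z] = E[Q²] + E[X²]
E[Q²] = Var(Q) + E[Q]² = 2.25 + 1 = 3.25
E[X²] = Var(X) + E[X]² = 1 + 1 = 2
E[Z] = 3.25 + 2 = 5.25

5.25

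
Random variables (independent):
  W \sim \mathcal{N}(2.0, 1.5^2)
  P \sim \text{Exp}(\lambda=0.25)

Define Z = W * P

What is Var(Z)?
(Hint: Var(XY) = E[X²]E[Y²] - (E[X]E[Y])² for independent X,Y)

Var(XY) = E[X²]E[Y²] - (E[X]E[Y])²
E[W] = 2, Var(W) = 2.25
E[P] = 4, Var(P) = 16
E[W²] = 2.25 + 2² = 6.25
E[P²] = 16 + 4² = 32
Var(Z) = 6.25*32 - (2*4)²
= 200 - 64 = 136

136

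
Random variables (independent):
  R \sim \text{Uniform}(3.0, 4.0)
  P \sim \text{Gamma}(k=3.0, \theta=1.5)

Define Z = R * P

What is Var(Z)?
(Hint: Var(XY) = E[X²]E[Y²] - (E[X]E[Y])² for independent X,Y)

Var(XY) = E[X²]E[Y²] - (E[X]E[Y])²
E[R] = 3.5, Var(R) = 0.083333333
E[P] = 4.5, Var(P) = 6.75
E[R²] = 0.083333333 + 3.5² = 12.333333
E[P²] = 6.75 + 4.5² = 27
Var(Z) = 12.333333*27 - (3.5*4.5)²
= 333 - 248.0625 = 84.9375

84.9375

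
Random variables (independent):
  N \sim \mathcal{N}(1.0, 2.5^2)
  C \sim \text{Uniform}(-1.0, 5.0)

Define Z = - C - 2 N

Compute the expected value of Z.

E[Z] = -2*E[N] - 1*E[C]
E[N] = 1
E[C] = 2
E[Z] = -2*1 - 1*2 = -4

-4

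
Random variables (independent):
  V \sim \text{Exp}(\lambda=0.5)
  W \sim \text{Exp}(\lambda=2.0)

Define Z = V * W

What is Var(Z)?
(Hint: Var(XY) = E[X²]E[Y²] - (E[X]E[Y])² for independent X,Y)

Var(XY) = E[X²]E[Y²] - (E[X]E[Y])²
E[V] = 2, Var(V) = 4
E[W] = 0.5, Var(W) = 0.25
E[V²] = 4 + 2² = 8
E[W²] = 0.25 + 0.5² = 0.5
Var(Z) = 8*0.5 - (2*0.5)²
= 4 - 1 = 3

3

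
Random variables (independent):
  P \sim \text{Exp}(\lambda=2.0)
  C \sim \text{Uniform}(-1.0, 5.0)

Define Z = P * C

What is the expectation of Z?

For independent RVs: E[XY] = E[X]*E[Y]
E[P] = 0.5
E[C] = 2
E[Z] = 0.5 * 2 = 1

1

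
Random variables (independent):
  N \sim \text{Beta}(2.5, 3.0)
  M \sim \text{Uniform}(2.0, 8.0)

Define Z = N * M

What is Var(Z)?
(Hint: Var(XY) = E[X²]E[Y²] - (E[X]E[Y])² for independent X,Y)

Var(XY) = E[X²]E[Y²] - (E[X]E[Y])²
E[N] = 0.45454545, Var(N) = 0.038143675
E[M] = 5, Var(M) = 3
E[N²] = 0.038143675 + 0.45454545² = 0.24475524
E[M²] = 3 + 5² = 28
Var(Z) = 0.24475524*28 - (0.45454545*5)²
= 6.8531469 - 5.1652893 = 1.6878576

1.6878576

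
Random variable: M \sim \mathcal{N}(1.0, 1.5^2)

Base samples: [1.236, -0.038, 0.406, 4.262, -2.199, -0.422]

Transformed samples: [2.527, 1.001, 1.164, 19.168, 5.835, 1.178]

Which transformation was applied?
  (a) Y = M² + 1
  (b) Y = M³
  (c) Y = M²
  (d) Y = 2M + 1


Checking option (a) Y = M² + 1:
  M = 1.236 -> Y = 2.527 ✓
  M = -0.038 -> Y = 1.001 ✓
  M = 0.406 -> Y = 1.164 ✓
All samples match this transformation.

(a) M² + 1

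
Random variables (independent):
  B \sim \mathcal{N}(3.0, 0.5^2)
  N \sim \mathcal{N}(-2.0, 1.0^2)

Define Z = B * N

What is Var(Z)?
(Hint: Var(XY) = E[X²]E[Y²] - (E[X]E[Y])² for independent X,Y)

Var(XY) = E[X²]E[Y²] - (E[X]E[Y])²
E[B] = 3, Var(B) = 0.25
E[N] = -2, Var(N) = 1
E[B²] = 0.25 + 3² = 9.25
E[N²] = 1 + (-2)² = 5
Var(Z) = 9.25*5 - (3*(-2))²
= 46.25 - 36 = 10.25

10.25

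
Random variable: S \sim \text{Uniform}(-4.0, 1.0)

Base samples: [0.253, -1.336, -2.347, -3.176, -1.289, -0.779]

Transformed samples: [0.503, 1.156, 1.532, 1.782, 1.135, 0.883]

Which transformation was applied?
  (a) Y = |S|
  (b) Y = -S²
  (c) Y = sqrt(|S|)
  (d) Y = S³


Checking option (c) Y = sqrt(|S|):
  S = 0.253 -> Y = 0.503 ✓
  S = -1.336 -> Y = 1.156 ✓
  S = -2.347 -> Y = 1.532 ✓
All samples match this transformation.

(c) sqrt(|S|)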